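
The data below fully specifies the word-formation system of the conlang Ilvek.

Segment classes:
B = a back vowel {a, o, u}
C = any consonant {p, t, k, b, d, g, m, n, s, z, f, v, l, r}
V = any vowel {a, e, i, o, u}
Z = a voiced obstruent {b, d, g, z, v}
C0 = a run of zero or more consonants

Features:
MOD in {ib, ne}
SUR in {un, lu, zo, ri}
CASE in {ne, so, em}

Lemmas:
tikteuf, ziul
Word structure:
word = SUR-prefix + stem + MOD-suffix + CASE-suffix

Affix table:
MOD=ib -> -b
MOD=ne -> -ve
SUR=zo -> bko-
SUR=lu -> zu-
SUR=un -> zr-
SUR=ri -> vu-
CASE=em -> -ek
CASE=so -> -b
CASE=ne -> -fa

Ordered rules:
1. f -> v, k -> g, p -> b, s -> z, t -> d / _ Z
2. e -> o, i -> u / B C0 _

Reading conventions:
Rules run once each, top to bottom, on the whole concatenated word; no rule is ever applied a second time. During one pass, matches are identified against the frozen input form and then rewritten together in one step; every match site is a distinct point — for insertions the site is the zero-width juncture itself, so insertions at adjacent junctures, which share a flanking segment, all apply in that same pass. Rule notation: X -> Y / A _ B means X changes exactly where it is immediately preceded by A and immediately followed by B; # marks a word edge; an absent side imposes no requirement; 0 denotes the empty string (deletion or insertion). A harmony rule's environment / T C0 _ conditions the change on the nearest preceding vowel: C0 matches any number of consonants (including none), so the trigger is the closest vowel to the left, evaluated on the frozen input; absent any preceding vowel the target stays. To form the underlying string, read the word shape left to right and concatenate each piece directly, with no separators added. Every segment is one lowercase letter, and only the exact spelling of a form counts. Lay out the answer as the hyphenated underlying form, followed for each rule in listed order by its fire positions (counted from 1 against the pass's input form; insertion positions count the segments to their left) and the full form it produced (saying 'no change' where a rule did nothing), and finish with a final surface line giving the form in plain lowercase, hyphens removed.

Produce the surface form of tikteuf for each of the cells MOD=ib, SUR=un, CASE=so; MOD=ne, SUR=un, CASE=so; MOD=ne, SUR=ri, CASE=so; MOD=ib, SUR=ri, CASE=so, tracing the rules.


cell MOD=ib, SUR=un, CASE=so:
underlying: zr-tikteuf-b-b
1. f -> v, k -> g, p -> b, s -> z, t -> d / _ Z: fires at position(s) 9: zrtikteuvbb
2. e -> o, i -> u / B C0 _: no change
surface: zrtikteuvbb

cell MOD=ne, SUR=un, CASE=so:
underlying: zr-tikteuf-ve-b
1. f -> v, k -> g, p -> b, s -> z, t -> d / _ Z: fires at position(s) 9: zrtikteuvveb
2. e -> o, i -> u / B C0 _: fires at position(s) 11: zrtikteuvvob
surface: zrtikteuvvob

cell MOD=ne, SUR=ri, CASE=so:
underlying: vu-tikteuf-ve-b
1. f -> v, k -> g, p -> b, s -> z, t -> d / _ Z: fires at position(s) 9: vutikteuvveb
2. e -> o, i -> u / B C0 _: fires at position(s) 4, 11: vutukteuvvob
surface: vutukteuvvob

cell MOD=ib, SUR=ri, CASE=so:
underlying: vu-tikteuf-b-b
1. f -> v, k -> g, p -> b, s -> z, t -> d / _ Z: fires at position(s) 9: vutikteuvbb
2. e -> o, i -> u / B C0 _: fires at position(s) 4: vutukteuvbb
surface: vutukteuvbb


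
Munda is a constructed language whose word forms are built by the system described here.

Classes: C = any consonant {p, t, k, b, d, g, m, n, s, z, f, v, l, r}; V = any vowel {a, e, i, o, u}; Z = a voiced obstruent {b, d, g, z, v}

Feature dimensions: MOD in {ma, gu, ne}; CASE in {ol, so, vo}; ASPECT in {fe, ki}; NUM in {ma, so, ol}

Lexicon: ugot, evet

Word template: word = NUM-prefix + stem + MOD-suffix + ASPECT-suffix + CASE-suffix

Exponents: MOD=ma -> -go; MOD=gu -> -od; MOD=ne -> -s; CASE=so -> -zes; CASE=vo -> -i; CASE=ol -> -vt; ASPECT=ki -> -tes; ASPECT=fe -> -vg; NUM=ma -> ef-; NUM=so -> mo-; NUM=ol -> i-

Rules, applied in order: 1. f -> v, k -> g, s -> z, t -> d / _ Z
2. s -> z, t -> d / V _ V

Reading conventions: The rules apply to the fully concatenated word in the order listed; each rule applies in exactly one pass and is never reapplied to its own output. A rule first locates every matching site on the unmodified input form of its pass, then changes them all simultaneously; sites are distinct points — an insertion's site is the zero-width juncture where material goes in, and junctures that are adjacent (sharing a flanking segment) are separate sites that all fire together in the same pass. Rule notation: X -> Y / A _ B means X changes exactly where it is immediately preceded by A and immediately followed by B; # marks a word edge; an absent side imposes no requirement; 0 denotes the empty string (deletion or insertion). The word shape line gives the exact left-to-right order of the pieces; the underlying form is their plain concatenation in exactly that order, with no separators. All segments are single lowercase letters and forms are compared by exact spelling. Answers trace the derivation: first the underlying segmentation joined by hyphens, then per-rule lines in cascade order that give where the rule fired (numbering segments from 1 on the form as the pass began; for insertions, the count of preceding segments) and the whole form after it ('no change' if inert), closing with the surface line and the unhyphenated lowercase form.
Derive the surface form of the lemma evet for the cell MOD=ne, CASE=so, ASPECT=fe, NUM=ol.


underlying: i-evet-s-vg-zes
1. f -> v, k -> g, s -> z, t -> d / _ Z: fires at position(s) 6: ievetzvgzes
2. s -> z, t -> d / V _ V: no change
surface: ievetzvgzes


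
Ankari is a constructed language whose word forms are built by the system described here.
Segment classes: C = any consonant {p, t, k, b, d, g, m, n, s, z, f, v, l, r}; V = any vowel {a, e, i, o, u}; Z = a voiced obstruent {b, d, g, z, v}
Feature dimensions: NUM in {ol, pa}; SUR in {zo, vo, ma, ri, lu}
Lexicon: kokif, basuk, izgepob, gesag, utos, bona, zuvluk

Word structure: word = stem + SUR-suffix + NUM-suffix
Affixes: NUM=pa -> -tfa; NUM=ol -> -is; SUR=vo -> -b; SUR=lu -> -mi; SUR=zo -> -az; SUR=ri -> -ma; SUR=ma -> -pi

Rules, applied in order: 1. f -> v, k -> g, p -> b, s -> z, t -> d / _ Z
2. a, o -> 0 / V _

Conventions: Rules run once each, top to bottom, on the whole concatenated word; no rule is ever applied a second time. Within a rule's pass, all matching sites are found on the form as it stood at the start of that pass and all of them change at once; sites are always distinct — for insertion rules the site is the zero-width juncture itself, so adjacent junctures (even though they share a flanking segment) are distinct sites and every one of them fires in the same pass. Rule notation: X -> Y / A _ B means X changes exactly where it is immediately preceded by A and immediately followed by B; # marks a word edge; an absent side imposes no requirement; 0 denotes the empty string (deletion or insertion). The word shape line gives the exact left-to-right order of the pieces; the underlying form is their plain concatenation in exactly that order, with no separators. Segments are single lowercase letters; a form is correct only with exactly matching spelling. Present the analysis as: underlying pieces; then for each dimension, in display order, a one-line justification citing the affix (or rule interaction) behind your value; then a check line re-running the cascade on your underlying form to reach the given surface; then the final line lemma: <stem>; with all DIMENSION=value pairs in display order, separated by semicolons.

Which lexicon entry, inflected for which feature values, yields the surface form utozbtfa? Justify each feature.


underlying: utos-b-tfa
NUM=pa - signalled by the affix -tfa
SUR=vo - signalled by the affix -b
check: utosbtfa -> utozbtfa -> utozbtfa
lemma: utos; NUM=pa; SUR=vo


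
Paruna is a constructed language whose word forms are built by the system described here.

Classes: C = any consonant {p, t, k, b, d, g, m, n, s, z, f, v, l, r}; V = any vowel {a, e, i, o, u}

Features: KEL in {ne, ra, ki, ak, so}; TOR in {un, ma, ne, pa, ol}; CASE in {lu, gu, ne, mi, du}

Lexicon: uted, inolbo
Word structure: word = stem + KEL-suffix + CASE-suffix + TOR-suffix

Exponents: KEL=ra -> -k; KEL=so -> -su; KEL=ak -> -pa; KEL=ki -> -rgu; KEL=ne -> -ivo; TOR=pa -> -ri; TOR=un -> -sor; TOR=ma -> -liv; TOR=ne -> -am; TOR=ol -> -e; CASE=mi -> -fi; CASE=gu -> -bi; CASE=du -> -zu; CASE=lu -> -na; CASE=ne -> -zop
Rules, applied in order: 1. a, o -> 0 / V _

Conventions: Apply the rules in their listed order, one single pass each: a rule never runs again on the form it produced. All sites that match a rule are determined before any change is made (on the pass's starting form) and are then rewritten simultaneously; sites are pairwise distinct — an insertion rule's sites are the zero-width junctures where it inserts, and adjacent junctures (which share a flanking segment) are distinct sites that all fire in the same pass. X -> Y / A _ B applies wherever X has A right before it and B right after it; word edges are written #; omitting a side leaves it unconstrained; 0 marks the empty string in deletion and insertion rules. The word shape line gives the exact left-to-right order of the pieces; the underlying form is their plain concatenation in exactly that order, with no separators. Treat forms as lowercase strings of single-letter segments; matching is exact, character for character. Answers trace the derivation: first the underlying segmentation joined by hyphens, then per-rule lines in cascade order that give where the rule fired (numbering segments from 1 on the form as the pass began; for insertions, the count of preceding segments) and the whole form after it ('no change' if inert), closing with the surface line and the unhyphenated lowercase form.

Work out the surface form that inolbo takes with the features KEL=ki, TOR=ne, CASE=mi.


underlying: inolbo-rgu-fi-am
1. a, o -> 0 / V _: fires at position(s) 12: inolborgufim
surface: inolborgufim


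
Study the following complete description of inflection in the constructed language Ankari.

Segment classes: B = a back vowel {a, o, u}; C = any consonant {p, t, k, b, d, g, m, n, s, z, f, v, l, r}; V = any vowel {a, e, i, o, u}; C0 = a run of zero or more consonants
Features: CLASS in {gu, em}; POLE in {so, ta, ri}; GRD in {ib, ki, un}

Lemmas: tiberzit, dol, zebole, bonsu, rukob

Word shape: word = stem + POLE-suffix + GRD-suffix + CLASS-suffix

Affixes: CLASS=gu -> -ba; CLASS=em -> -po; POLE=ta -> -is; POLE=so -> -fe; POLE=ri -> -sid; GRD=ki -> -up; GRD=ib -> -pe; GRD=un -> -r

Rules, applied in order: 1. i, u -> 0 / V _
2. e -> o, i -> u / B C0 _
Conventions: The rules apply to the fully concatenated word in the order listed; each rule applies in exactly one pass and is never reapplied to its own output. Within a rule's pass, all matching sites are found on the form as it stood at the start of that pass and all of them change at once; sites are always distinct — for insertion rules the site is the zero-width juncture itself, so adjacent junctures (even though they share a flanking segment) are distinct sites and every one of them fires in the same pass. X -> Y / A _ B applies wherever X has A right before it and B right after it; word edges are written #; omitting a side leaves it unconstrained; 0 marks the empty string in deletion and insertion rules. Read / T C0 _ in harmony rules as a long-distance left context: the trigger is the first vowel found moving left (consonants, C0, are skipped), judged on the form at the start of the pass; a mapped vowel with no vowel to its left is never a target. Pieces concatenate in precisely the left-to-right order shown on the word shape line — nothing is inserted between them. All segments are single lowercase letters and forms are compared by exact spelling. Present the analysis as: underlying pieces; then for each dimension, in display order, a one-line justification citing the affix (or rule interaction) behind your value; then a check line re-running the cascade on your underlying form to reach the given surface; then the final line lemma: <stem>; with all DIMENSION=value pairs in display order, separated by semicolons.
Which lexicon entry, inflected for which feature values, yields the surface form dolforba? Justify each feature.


underlying: dol-fe-r-ba
CLASS=gu - signalled by the affix -ba
POLE=so - signalled by the affix -fe
GRD=un - signalled by the affix -r
check: dolferba -> dolferba -> dolforba
lemma: dol; CLASS=gu; POLE=so; GRD=un


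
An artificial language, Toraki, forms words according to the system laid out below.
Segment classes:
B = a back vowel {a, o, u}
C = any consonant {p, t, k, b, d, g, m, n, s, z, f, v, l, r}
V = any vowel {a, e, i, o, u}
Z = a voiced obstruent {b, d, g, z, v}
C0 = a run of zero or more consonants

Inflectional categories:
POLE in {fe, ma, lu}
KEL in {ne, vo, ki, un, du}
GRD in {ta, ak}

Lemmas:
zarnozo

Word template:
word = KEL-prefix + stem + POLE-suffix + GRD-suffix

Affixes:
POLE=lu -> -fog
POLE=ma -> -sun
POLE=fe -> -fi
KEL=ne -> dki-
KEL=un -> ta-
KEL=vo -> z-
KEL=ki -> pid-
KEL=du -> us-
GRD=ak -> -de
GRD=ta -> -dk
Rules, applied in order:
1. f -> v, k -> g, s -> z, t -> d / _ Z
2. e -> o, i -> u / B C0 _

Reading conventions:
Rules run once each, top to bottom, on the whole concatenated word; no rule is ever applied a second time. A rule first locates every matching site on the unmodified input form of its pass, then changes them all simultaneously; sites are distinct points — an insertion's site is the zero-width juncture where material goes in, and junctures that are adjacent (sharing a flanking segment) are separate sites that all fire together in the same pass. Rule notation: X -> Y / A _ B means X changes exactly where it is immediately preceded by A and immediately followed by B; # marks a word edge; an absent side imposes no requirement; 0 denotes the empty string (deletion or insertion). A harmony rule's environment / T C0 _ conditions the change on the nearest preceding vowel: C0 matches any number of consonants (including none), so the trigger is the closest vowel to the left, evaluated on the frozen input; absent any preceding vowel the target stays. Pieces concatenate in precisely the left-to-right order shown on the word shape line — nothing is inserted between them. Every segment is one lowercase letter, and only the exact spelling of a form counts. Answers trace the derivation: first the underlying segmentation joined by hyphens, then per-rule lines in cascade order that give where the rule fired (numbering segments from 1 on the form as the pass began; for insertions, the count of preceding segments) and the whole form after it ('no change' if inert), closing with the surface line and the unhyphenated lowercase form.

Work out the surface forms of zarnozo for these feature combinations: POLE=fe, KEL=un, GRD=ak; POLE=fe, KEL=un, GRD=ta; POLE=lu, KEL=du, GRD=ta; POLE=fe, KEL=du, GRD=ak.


cell POLE=fe, KEL=un, GRD=ak:
underlying: ta-zarnozo-fi-de
1. f -> v, k -> g, s -> z, t -> d / _ Z: no change
2. e -> o, i -> u / B C0 _: fires at position(s) 11: tazarnozofude
surface: tazarnozofude

cell POLE=fe, KEL=un, GRD=ta:
underlying: ta-zarnozo-fi-dk
1. f -> v, k -> g, s -> z, t -> d / _ Z: no change
2. e -> o, i -> u / B C0 _: fires at position(s) 11: tazarnozofudk
surface: tazarnozofudk

cell POLE=lu, KEL=du, GRD=ta:
underlying: us-zarnozo-fog-dk
1. f -> v, k -> g, s -> z, t -> d / _ Z: fires at position(s) 2: uzzarnozofogdk
2. e -> o, i -> u / B C0 _: no change
surface: uzzarnozofogdk

cell POLE=fe, KEL=du, GRD=ak:
underlying: us-zarnozo-fi-de
1. f -> v, k -> g, s -> z, t -> d / _ Z: fires at position(s) 2: uzzarnozofide
2. e -> o, i -> u / B C0 _: fires at position(s) 11: uzzarnozofude
surface: uzzarnozofude


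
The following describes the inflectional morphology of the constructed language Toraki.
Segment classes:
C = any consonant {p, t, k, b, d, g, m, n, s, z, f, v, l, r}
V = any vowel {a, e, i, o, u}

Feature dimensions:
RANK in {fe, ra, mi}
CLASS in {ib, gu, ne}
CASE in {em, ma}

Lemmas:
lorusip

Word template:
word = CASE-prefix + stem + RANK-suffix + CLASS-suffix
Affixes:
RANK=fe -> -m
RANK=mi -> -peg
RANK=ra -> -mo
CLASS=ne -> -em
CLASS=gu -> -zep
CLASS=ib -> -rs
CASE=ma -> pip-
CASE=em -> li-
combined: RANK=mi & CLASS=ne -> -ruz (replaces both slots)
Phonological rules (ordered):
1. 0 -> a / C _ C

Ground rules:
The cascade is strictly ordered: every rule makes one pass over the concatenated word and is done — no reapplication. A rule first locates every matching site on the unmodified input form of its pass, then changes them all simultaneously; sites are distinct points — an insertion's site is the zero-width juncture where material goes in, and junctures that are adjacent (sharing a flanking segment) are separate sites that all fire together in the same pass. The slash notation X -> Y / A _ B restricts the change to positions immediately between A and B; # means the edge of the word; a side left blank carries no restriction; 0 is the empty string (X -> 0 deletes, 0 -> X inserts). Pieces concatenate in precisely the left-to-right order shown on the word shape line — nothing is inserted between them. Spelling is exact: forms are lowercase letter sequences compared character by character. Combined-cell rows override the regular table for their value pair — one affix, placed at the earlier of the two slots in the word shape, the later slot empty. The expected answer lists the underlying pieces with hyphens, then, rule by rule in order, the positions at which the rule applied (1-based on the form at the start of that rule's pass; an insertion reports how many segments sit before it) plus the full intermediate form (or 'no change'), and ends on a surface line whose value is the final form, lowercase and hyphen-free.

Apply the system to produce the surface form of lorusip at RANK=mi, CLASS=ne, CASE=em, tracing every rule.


underlying: li-lorusip-ruz
1. 0 -> a / C _ C: inserts after position(s) 9: lilorusiparuz
surface: lilorusiparuz


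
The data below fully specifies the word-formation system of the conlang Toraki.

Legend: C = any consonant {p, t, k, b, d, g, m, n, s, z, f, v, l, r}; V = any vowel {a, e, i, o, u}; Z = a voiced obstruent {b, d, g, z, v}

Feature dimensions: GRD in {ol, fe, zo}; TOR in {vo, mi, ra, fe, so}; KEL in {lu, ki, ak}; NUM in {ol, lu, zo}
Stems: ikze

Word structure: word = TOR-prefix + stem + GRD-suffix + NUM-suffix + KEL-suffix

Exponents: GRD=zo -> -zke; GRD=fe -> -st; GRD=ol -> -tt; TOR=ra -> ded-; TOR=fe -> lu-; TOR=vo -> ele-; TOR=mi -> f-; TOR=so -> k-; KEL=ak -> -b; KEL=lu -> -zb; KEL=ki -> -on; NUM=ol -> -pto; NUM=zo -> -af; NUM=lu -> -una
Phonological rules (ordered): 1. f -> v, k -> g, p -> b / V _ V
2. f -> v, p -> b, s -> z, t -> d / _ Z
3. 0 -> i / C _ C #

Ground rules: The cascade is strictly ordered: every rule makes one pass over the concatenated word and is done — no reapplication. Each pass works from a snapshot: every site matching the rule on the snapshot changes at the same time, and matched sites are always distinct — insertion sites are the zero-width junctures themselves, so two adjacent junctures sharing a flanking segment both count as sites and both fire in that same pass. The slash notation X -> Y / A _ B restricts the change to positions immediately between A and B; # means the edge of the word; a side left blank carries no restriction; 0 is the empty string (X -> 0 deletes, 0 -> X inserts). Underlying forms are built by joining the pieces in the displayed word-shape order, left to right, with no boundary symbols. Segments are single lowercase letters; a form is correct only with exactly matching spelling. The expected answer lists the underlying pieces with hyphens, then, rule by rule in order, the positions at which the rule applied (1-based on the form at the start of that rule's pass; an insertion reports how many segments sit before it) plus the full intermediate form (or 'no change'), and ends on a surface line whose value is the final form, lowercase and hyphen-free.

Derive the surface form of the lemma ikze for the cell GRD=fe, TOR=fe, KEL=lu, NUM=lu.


underlying: lu-ikze-st-una-zb
1. f -> v, k -> g, p -> b / V _ V: no change
2. f -> v, p -> b, s -> z, t -> d / _ Z: no change
3. 0 -> i / C _ C #: inserts after position(s) 12: luikzestunazib
surface: luikzestunazib


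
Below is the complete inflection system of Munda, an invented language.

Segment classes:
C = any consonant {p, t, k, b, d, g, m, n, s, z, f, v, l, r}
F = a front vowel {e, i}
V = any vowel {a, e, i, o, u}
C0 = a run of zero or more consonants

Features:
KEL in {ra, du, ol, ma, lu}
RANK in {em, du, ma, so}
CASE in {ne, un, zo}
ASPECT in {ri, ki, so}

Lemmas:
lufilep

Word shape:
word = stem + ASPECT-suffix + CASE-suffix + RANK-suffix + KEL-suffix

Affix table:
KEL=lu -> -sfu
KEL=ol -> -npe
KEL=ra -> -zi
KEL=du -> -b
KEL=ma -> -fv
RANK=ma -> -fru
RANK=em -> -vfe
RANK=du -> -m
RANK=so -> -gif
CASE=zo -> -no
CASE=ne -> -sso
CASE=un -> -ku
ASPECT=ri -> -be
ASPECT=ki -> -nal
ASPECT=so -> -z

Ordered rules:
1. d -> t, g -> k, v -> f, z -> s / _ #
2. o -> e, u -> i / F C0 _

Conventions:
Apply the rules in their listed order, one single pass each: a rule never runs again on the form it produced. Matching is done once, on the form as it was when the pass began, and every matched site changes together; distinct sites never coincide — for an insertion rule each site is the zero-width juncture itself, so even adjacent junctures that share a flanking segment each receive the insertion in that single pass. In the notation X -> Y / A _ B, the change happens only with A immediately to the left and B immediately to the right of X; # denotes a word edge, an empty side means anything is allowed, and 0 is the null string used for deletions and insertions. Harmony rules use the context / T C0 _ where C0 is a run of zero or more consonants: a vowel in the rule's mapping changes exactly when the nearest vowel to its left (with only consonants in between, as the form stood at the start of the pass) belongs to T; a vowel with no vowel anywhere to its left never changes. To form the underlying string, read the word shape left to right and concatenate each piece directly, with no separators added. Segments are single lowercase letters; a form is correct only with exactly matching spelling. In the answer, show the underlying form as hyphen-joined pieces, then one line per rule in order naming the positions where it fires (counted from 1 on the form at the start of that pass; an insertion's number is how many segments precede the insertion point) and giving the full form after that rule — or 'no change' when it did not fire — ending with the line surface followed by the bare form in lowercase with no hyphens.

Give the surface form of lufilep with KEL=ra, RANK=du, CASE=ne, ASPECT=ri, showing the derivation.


underlying: lufilep-be-sso-m-zi
1. d -> t, g -> k, v -> f, z -> s / _ #: no change
2. o -> e, u -> i / F C0 _: fires at position(s) 12: lufilepbessemzi
surface: lufilepbessemzi


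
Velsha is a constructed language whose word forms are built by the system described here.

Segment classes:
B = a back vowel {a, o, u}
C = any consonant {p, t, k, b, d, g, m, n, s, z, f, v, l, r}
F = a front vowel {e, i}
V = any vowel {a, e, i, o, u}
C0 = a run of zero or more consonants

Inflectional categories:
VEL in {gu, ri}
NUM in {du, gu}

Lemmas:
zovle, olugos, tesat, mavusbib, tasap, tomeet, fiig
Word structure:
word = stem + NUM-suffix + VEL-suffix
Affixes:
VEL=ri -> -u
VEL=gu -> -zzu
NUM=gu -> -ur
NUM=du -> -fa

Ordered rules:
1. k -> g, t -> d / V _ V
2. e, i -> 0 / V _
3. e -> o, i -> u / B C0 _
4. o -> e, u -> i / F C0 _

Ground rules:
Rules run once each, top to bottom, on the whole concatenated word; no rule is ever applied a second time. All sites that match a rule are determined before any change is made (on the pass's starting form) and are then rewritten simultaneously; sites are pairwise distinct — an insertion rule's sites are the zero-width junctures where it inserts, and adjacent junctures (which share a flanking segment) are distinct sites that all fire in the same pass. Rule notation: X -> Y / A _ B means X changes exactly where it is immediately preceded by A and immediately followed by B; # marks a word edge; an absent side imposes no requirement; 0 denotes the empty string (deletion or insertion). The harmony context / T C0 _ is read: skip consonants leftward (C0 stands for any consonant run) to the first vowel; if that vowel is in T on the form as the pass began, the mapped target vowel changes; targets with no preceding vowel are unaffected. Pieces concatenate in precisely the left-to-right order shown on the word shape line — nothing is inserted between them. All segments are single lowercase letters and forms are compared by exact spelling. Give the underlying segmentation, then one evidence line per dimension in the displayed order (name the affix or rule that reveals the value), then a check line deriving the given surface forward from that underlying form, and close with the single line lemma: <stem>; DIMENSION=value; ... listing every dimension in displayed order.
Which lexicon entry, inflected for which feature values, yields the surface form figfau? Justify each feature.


underlying: fiig-fa-u
VEL=ri - signalled by the affix -u
NUM=du - signalled by the affix -fa
check: fiigfau -> fiigfau -> figfau -> figfau -> figfau
lemma: fiig; VEL=ri; NUM=du


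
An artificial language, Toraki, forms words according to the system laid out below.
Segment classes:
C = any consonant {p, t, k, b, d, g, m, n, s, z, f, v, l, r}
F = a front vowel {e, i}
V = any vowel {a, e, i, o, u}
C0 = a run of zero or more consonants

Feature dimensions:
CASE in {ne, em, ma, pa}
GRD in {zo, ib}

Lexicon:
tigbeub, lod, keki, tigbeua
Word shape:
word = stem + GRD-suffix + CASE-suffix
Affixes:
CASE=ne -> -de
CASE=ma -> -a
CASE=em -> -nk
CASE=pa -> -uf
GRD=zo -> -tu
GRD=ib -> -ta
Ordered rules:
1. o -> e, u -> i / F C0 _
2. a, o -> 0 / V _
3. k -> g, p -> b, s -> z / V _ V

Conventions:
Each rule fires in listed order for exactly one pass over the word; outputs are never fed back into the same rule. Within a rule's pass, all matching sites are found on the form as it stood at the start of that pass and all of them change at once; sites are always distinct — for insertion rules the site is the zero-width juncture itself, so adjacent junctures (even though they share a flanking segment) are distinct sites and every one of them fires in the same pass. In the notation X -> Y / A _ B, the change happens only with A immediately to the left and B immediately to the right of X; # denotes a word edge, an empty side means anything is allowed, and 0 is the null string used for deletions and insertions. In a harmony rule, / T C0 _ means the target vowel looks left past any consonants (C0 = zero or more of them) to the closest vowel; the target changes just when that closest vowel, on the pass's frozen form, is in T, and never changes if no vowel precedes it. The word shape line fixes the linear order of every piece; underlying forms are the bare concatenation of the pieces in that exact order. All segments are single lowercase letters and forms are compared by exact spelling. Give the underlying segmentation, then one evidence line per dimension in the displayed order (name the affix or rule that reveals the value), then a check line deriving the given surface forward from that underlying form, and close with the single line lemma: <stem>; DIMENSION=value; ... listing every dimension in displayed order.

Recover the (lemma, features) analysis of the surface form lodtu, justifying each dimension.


underlying: lod-tu-a
CASE=ma - signalled by the affix -a
GRD=zo - signalled by the affix -tu
check: lodtua -> lodtua -> lodtu -> lodtu
lemma: lod; CASE=ma; GRD=zo


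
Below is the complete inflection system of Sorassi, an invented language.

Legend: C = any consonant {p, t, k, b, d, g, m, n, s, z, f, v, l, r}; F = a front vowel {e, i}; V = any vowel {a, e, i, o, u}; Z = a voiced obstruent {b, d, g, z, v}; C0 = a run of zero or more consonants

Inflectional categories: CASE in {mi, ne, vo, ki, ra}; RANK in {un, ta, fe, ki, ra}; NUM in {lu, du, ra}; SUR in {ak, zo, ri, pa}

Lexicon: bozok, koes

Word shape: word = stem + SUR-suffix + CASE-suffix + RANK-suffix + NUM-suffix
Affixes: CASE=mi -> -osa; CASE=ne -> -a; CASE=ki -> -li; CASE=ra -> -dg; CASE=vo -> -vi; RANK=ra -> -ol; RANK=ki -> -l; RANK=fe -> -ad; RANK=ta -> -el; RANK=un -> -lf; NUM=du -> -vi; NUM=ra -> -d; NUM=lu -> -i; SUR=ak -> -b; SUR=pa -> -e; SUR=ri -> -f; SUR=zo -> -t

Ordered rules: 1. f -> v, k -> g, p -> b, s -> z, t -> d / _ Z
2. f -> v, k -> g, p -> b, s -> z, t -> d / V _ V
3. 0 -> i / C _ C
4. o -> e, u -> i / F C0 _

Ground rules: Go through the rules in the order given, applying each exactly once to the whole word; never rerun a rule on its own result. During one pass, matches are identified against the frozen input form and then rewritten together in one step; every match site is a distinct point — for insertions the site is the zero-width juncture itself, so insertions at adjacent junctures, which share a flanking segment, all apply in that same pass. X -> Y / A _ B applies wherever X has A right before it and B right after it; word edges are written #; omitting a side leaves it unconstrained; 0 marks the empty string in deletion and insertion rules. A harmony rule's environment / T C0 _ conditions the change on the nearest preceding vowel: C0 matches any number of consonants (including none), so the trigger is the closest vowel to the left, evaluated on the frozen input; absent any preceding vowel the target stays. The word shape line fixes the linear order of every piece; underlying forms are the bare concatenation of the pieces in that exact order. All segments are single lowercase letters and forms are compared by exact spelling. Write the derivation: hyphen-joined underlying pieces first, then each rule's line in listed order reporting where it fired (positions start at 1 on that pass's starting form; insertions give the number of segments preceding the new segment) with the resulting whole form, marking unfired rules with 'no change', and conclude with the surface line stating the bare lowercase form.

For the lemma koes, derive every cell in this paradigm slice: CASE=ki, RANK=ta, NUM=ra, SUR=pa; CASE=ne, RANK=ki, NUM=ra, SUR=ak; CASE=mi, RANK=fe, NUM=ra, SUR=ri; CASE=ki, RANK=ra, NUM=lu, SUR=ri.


cell CASE=ki, RANK=ta, NUM=ra, SUR=pa:
underlying: koes-e-li-el-d
1. f -> v, k -> g, p -> b, s -> z, t -> d / _ Z: no change
2. f -> v, k -> g, p -> b, s -> z, t -> d / V _ V: fires at position(s) 4: koezelield
3. 0 -> i / C _ C: inserts after position(s) 9: koezelielid
4. o -> e, u -> i / F C0 _: no change
surface: koezelielid

cell CASE=ne, RANK=ki, NUM=ra, SUR=ak:
underlying: koes-b-a-l-d
1. f -> v, k -> g, p -> b, s -> z, t -> d / _ Z: fires at position(s) 4: koezbald
2. f -> v, k -> g, p -> b, s -> z, t -> d / V _ V: no change
3. 0 -> i / C _ C: inserts after position(s) 4, 7: koezibalid
4. o -> e, u -> i / F C0 _: no change
surface: koezibalid

cell CASE=mi, RANK=fe, NUM=ra, SUR=ri:
underlying: koes-f-osa-ad-d
1. f -> v, k -> g, p -> b, s -> z, t -> d / _ Z: no change
2. f -> v, k -> g, p -> b, s -> z, t -> d / V _ V: fires at position(s) 7: koesfozaadd
3. 0 -> i / C _ C: inserts after position(s) 4, 10: koesifozaadid
4. o -> e, u -> i / F C0 _: fires at position(s) 7: koesifezaadid
surface: koesifezaadid

cell CASE=ki, RANK=ra, NUM=lu, SUR=ri:
underlying: koes-f-li-ol-i
1. f -> v, k -> g, p -> b, s -> z, t -> d / _ Z: no change
2. f -> v, k -> g, p -> b, s -> z, t -> d / V _ V: no change
3. 0 -> i / C _ C: inserts after position(s) 4, 5: koesifilioli
4. o -> e, u -> i / F C0 _: fires at position(s) 10: koesifilieli
surface: koesifilieli


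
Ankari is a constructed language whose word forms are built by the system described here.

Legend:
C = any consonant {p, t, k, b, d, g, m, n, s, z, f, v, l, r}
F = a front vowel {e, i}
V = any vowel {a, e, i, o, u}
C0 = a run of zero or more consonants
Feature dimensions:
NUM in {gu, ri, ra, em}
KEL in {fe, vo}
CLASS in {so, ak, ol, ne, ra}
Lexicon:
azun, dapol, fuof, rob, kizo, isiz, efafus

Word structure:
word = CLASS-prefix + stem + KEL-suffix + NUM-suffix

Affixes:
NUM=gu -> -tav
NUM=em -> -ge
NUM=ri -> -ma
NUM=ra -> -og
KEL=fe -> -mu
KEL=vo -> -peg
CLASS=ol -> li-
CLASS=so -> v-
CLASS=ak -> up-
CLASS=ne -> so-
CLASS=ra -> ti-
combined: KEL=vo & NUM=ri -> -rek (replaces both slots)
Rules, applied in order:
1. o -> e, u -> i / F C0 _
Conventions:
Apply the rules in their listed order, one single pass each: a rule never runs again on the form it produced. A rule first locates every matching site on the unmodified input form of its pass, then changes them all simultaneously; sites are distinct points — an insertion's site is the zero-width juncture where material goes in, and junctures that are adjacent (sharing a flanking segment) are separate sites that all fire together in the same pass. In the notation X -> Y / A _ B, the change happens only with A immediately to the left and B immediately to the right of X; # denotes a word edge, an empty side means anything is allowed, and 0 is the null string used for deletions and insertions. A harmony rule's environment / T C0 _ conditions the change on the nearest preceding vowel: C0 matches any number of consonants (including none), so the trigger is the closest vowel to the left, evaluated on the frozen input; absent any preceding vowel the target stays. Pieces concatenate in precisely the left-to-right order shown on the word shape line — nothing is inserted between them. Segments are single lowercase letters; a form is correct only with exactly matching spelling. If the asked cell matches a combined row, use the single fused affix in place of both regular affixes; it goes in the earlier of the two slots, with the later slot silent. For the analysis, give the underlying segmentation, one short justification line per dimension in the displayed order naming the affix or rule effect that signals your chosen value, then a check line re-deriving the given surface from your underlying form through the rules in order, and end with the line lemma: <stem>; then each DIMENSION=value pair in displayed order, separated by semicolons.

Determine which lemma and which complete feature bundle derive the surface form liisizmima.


underlying: li-isiz-mu-ma
NUM=ri - signalled by the affix -ma
KEL=fe - signalled by the affix -mu
CLASS=ol - signalled by the affix li-
check: liisizmuma -> liisizmima
lemma: isiz; NUM=ri; KEL=fe; CLASS=ol


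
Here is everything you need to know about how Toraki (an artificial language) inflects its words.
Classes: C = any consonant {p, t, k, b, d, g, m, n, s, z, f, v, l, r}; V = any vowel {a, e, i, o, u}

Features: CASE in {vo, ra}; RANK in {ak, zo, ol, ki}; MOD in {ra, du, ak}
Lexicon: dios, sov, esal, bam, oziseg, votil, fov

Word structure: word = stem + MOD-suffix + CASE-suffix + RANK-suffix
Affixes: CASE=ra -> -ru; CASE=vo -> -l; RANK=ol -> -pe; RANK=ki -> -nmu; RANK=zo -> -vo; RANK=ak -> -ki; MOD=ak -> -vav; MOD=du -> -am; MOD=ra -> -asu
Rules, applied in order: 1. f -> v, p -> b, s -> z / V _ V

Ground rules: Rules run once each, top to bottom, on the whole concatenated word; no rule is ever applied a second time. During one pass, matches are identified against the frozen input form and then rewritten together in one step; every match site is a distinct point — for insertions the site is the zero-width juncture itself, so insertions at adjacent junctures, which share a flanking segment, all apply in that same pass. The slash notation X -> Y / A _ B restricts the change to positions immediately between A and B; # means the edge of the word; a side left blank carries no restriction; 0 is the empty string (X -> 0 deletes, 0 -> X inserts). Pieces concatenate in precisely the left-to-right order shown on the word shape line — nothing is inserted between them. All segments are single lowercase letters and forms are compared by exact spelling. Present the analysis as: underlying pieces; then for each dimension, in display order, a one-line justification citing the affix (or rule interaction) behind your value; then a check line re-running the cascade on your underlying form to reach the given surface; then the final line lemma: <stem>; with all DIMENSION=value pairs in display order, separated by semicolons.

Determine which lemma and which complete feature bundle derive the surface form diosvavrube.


underlying: dios-vav-ru-pe
CASE=ra - signalled by the affix -ru
RANK=ol - signalled by the affix -pe
MOD=ak - signalled by the affix -vav
check: diosvavrupe -> diosvavrube
lemma: dios; CASE=ra; RANK=ol; MOD=ak


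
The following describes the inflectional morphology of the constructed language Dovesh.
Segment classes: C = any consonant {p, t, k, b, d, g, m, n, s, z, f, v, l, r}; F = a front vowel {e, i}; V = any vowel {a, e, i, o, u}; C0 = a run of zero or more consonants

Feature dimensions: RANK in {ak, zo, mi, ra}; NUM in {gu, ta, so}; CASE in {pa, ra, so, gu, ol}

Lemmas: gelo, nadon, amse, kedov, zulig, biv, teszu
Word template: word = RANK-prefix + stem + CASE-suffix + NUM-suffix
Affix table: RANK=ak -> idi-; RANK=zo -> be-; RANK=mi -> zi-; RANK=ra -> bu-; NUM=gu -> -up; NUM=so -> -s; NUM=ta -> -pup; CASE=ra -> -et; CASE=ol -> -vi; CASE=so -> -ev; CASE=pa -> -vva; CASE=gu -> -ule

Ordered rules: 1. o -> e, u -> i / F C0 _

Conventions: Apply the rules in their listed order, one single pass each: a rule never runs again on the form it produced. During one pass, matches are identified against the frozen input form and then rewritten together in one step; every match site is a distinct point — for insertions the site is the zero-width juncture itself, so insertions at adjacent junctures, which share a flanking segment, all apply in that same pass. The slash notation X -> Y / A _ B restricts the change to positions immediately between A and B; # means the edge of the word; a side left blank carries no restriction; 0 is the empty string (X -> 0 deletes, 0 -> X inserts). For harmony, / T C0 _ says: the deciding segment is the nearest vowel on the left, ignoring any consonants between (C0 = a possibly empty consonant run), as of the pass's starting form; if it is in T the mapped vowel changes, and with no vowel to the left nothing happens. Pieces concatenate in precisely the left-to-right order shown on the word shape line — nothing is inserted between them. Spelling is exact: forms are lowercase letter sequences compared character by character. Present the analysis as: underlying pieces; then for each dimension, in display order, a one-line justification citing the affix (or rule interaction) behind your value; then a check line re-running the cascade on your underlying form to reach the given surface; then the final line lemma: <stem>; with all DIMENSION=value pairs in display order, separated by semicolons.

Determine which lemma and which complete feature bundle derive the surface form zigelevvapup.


underlying: zi-gelo-vva-pup
RANK=mi - signalled by the affix zi-
NUM=ta - signalled by the affix -pup
CASE=pa - signalled by the affix -vva
check: zigelovvapup -> zigelevvapup
lemma: gelo; RANK=mi; NUM=ta; CASE=pa


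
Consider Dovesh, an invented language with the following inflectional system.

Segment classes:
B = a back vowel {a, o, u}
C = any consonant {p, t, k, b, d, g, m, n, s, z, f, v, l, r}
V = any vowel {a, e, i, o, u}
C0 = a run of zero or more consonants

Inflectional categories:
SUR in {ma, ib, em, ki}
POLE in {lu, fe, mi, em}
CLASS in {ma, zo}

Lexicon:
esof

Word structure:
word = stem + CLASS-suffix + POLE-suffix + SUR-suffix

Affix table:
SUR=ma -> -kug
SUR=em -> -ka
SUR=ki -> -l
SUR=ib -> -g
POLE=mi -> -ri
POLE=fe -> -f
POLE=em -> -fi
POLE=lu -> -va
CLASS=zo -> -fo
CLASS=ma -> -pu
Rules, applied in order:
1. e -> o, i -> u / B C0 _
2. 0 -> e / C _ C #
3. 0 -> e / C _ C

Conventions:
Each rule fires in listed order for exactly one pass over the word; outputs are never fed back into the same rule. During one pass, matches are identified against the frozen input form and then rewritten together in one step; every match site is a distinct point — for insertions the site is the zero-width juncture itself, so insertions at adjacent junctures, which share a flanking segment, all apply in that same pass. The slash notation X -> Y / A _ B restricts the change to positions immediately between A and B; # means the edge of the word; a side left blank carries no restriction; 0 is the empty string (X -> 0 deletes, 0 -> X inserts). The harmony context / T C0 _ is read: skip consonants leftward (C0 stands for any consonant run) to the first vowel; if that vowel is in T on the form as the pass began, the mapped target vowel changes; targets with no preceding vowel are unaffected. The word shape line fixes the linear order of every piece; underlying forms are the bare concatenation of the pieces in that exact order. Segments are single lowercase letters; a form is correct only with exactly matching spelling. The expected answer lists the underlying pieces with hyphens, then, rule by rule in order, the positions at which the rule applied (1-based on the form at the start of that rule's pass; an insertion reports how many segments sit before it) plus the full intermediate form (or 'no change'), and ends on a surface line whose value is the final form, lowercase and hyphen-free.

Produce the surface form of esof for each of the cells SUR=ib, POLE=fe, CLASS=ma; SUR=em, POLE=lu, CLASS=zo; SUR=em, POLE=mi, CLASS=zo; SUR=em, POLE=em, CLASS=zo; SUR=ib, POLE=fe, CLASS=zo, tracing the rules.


cell SUR=ib, POLE=fe, CLASS=ma:
underlying: esof-pu-f-g
1. e -> o, i -> u / B C0 _: no change
2. 0 -> e / C _ C #: inserts after position(s) 7: esofpufeg
3. 0 -> e / C _ C: inserts after position(s) 4: esofepufeg
surface: esofepufeg

cell SUR=em, POLE=lu, CLASS=zo:
underlying: esof-fo-va-ka
1. e -> o, i -> u / B C0 _: no change
2. 0 -> e / C _ C #: no change
3. 0 -> e / C _ C: inserts after position(s) 4: esofefovaka
surface: esofefovaka

cell SUR=em, POLE=mi, CLASS=zo:
underlying: esof-fo-ri-ka
1. e -> o, i -> u / B C0 _: fires at position(s) 8: esofforuka
2. 0 -> e / C _ C #: no change
3. 0 -> e / C _ C: inserts after position(s) 4: esofeforuka
surface: esofeforuka

cell SUR=em, POLE=em, CLASS=zo:
underlying: esof-fo-fi-ka
1. e -> o, i -> u / B C0 _: fires at position(s) 8: esoffofuka
2. 0 -> e / C _ C #: no change
3. 0 -> e / C _ C: inserts after position(s) 4: esofefofuka
surface: esofefofuka

cell SUR=ib, POLE=fe, CLASS=zo:
underlying: esof-fo-f-g
1. e -> o, i -> u / B C0 _: no change
2. 0 -> e / C _ C #: inserts after position(s) 7: esoffofeg
3. 0 -> e / C _ C: inserts after position(s) 4: esofefofeg
surface: esofefofeg
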